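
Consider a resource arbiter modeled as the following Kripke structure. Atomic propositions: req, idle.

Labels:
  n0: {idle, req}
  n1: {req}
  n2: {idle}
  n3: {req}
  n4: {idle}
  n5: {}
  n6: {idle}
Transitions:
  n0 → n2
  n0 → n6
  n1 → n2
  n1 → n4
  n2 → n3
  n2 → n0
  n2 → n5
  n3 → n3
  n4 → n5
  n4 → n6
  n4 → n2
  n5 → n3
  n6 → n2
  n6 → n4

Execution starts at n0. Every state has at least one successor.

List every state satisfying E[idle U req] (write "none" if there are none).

{n0, n1, n2, n3, n4, n6}

States satisfying idle: {n0, n2, n4, n6}.
States satisfying req: {n0, n1, n3}.
States satisfying E[idle U req]: {n0, n1, n2, n3, n4, n6}.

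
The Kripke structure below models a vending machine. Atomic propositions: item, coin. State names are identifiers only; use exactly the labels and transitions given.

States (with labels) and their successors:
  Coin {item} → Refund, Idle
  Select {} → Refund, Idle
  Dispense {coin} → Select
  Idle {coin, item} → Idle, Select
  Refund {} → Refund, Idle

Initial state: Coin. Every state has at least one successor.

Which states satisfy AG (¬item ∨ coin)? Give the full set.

States satisfying ¬item ∨ coin: {Select, Dispense, Idle, Refund}.
States satisfying AG (¬item ∨ coin): {Select, Dispense, Idle, Refund}.

{Select, Dispense, Idle, Refund}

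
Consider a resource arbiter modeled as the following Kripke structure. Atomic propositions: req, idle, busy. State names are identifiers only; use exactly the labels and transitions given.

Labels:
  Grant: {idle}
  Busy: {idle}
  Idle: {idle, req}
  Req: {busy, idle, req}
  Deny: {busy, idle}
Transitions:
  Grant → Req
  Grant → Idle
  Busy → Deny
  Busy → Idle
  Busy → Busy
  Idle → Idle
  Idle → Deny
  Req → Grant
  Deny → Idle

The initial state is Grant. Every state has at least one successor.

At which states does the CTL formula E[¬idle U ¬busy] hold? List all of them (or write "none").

States satisfying ¬idle: ∅.
States satisfying ¬busy: {Grant, Busy, Idle}.
States satisfying E[¬idle U ¬busy]: {Grant, Busy, Idle}.

{Grant, Busy, Idle}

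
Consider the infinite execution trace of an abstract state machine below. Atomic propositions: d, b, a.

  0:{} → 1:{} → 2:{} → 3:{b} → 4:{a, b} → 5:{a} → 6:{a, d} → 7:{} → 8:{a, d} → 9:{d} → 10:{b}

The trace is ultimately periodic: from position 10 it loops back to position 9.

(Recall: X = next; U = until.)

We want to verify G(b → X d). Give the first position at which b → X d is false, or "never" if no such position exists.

Check b → X d at each position in order: 0 ✓, 1 ✓, 2 ✓.
At position 3 the labels are {b} and the next position 4 has {a, b}, so b → X d is false there. This is the first violation.

3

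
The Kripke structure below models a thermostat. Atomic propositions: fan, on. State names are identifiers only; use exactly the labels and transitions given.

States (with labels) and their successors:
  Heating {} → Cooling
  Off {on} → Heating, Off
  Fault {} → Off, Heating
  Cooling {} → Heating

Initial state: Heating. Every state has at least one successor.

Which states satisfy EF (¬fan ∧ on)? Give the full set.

{Off, Fault}

States satisfying ¬fan ∧ on: {Off}.
States satisfying EF (¬fan ∧ on): {Off, Fault}.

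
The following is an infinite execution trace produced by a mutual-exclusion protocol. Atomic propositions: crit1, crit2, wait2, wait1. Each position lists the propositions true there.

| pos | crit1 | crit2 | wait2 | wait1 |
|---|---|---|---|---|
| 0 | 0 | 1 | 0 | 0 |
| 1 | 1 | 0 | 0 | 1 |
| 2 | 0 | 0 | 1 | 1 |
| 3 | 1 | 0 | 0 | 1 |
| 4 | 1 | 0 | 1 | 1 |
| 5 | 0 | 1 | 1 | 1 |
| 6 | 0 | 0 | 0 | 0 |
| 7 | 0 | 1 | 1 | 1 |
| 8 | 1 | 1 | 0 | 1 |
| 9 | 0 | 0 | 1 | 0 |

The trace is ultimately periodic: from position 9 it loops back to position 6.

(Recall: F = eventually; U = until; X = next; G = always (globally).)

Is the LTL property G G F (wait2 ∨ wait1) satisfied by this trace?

G F (wait2 ∨ wait1) holds at every position 0..9, and those are all positions ever visited, so G G F (wait2 ∨ wait1) holds.

Yes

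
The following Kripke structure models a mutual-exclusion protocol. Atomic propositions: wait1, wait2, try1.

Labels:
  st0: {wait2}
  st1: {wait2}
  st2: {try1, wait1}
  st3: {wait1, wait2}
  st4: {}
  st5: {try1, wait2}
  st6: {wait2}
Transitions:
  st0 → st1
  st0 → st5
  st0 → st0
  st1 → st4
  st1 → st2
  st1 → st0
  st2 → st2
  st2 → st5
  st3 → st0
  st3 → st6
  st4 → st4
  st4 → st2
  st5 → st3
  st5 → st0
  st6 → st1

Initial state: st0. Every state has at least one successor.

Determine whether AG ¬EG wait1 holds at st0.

Does not hold

States satisfying ¬EG wait1: {st0, st1, st3, st4, st5, st6}.
States satisfying AG ¬EG wait1: ∅.
st2 is reachable from st0 and violates ¬EG wait1, so AG fails at st0.
st0 ∉ Sat(AG ¬EG wait1).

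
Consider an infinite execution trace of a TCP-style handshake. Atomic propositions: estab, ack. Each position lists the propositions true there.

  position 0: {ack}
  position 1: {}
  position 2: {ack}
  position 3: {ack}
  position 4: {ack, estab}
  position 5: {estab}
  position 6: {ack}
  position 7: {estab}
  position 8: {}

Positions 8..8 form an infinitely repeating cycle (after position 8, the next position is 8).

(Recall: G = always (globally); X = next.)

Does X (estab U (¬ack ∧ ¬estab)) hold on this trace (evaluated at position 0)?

Yes

The position after 0 is 1; estab U (¬ack ∧ ¬estab) is true there.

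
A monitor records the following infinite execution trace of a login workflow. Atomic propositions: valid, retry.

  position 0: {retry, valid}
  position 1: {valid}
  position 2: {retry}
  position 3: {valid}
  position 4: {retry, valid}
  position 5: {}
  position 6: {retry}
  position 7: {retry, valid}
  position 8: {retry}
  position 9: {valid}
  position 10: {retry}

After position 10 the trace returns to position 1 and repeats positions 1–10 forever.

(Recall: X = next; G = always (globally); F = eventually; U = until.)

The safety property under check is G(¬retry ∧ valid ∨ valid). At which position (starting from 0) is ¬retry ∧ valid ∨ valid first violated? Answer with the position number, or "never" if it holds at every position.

Check ¬retry ∧ valid ∨ valid at each position in order: 0 ✓, 1 ✓.
At position 2 the labels are {retry}, so ¬retry ∧ valid ∨ valid is false there. This is the first violation.

2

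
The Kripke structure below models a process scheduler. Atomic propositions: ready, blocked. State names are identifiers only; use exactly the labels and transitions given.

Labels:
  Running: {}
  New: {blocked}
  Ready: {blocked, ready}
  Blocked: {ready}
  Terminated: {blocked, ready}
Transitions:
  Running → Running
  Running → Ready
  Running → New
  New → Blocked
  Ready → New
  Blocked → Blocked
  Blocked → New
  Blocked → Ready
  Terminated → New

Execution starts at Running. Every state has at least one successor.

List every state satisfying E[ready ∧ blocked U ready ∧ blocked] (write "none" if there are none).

{Ready, Terminated}

States satisfying ready ∧ blocked: {Ready, Terminated}.
States satisfying E[ready ∧ blocked U ready ∧ blocked]: {Ready, Terminated}.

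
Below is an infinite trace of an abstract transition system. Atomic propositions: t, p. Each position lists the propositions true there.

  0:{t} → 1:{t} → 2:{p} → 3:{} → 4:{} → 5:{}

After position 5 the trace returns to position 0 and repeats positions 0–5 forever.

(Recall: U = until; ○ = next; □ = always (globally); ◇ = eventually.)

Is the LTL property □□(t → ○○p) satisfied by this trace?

□(t → ○○p) must hold at every position from 0 onward. It fails at position 0, so □□(t → ○○p) is false.

Violated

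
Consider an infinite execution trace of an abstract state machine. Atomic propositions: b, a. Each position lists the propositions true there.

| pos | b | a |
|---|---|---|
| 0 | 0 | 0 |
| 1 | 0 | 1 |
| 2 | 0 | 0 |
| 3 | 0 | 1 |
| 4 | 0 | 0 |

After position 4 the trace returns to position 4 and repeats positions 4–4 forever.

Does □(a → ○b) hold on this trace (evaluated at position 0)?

a → ○b must hold at every position from 0 onward. It fails at position 1, so □(a → ○b) is false.
Positions where a holds: 1, 3.
Check ○b at each: 1→fails, 3→fails.

No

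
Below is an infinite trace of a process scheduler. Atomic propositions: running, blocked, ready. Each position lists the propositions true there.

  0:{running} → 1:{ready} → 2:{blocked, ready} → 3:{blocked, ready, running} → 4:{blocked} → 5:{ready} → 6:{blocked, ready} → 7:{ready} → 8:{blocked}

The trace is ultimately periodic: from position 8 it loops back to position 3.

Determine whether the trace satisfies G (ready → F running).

ready → F running holds at every position 0..8, and those are all positions ever visited, so G (ready → F running) holds.
Positions where ready holds: 1, 2, 3, 5, 6, 7.
Check F running at each: 1→ok, 2→ok, 3→ok, 5→ok, 6→ok, 7→ok.

Satisfied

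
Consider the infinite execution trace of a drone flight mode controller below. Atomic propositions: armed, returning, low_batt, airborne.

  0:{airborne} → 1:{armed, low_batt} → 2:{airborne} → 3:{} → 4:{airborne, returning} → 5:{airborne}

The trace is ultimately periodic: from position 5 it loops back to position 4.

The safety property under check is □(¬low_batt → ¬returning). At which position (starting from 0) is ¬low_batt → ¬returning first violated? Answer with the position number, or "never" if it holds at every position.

4

Check ¬low_batt → ¬returning at each position in order: 0 ✓, 1 ✓, 2 ✓, 3 ✓.
At position 4 the labels are {airborne, returning}, so ¬low_batt → ¬returning is false there. This is the first violation.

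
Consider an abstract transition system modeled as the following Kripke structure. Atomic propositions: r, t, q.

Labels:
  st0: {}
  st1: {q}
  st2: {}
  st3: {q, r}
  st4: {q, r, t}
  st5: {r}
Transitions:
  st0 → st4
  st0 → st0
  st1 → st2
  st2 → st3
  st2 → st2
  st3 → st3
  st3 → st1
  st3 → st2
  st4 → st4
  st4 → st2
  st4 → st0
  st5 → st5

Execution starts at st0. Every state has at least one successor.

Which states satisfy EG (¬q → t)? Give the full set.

States satisfying ¬q → t: {st1, st3, st4}.
States satisfying EG (¬q → t): {st3, st4}.

{st3, st4}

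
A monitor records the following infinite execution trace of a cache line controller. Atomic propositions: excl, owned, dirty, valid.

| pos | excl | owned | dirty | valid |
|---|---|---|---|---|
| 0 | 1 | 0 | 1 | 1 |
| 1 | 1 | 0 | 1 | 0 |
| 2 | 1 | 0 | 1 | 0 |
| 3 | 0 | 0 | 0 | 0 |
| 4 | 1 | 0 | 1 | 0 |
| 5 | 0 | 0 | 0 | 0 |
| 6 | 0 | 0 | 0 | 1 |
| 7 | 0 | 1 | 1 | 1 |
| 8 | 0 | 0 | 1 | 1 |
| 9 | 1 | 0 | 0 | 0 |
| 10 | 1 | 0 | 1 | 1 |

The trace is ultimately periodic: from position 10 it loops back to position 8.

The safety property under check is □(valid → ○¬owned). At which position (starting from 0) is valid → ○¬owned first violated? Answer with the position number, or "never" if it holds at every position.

6

Check valid → ○¬owned at each position in order: 0 ✓, 1 ✓, 2 ✓, 3 ✓, 4 ✓, 5 ✓.
At position 6 the labels are {valid} and the next position 7 has {dirty, owned, valid}, so valid → ○¬owned is false there. This is the first violation.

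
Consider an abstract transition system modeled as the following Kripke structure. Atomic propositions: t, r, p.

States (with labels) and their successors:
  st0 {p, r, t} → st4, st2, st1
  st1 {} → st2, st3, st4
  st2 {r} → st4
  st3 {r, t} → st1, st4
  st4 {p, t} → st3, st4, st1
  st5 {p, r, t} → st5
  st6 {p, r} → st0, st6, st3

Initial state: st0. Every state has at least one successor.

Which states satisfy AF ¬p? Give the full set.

States satisfying ¬p: {st1, st2, st3}.
States satisfying AF ¬p: {st1, st2, st3}.

{st1, st2, st3}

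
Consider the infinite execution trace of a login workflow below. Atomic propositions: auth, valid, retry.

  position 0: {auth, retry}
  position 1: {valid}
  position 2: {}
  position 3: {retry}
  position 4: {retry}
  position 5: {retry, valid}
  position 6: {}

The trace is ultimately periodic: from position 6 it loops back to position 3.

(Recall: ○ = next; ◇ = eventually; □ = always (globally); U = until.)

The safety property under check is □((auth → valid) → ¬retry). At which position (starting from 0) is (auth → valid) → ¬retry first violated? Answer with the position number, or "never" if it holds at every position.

3

Check (auth → valid) → ¬retry at each position in order: 0 ✓, 1 ✓, 2 ✓.
At position 3 the labels are {retry}, so (auth → valid) → ¬retry is false there. This is the first violation.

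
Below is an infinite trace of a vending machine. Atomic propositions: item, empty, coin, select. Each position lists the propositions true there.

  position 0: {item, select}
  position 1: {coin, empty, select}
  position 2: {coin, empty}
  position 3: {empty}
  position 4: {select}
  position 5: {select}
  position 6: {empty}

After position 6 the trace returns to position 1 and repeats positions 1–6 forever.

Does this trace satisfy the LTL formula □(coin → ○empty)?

coin → ○empty holds at every position 0..6, and those are all positions ever visited, so □(coin → ○empty) holds.
Positions where coin holds: 1, 2.
Check ○empty at each: 1→ok, 2→ok.

Yes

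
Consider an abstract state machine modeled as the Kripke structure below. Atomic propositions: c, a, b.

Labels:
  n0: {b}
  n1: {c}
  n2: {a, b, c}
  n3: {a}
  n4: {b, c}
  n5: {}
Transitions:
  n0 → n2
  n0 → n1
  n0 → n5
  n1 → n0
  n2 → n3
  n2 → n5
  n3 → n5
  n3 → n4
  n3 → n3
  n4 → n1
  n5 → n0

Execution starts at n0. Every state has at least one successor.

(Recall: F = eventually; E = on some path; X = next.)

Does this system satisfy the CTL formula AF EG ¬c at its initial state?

Satisfied

States satisfying EG ¬c: {n0, n3, n5}.
States satisfying AF EG ¬c: {n0, n1, n2, n3, n4, n5}.
n0 ∈ Sat(AF EG ¬c).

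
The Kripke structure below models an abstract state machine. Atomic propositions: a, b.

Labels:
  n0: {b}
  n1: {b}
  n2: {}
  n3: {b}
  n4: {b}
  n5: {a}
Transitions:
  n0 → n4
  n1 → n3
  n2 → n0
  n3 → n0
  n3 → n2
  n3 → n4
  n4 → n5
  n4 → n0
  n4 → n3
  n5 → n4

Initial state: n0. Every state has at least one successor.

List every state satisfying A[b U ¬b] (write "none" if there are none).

States satisfying b: {n0, n1, n3, n4}.
States satisfying ¬b: {n2, n5}.
States satisfying A[b U ¬b]: {n2, n5}.

{n2, n5}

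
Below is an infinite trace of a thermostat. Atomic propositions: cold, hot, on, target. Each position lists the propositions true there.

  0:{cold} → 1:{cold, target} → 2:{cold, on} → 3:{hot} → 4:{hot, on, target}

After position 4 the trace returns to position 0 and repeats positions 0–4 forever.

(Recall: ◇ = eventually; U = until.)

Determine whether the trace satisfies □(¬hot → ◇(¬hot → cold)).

Yes

¬hot → ◇(¬hot → cold) holds at every position 0..4, and those are all positions ever visited, so □(¬hot → ◇(¬hot → cold)) holds.
Positions where ¬hot holds: 0, 1, 2.
Check ◇(¬hot → cold) at each: 0→ok, 1→ok, 2→ok.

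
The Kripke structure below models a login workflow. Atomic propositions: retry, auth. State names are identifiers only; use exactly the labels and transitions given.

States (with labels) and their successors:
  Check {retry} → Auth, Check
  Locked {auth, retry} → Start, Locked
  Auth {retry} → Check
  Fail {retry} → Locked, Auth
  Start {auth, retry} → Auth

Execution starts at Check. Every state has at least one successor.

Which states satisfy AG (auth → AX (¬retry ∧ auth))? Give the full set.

States satisfying auth → AX (¬retry ∧ auth): {Check, Auth, Fail}.
States satisfying AG (auth → AX (¬retry ∧ auth)): {Check, Auth}.

{Check, Auth}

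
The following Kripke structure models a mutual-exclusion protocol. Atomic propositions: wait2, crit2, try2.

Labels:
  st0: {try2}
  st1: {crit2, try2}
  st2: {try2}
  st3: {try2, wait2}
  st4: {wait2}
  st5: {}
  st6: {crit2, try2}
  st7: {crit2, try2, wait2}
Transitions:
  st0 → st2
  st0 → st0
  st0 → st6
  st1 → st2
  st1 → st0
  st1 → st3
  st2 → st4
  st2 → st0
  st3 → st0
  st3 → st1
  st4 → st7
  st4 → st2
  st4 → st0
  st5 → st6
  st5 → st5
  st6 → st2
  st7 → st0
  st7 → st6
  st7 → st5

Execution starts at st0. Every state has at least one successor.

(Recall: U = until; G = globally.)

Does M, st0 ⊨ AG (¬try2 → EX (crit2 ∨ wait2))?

Yes

States satisfying ¬try2 → EX (crit2 ∨ wait2): {st0, st1, st2, st3, st4, st5, st6, st7}.
States satisfying AG (¬try2 → EX (crit2 ∨ wait2)): {st0, st1, st2, st3, st4, st5, st6, st7}.
Every state reachable from st0 satisfies ¬try2 → EX (crit2 ∨ wait2).
st0 ∈ Sat(AG (¬try2 → EX (crit2 ∨ wait2))).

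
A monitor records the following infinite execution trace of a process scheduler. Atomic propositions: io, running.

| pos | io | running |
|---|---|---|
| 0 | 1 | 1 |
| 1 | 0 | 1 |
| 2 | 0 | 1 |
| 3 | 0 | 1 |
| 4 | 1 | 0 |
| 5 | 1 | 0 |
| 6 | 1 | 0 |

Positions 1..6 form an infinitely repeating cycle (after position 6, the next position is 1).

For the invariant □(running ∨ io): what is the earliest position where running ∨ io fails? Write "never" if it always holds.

running ∨ io holds at every position 0..6, and those are all the positions the trace ever visits, so the invariant □(running ∨ io) is never violated.

never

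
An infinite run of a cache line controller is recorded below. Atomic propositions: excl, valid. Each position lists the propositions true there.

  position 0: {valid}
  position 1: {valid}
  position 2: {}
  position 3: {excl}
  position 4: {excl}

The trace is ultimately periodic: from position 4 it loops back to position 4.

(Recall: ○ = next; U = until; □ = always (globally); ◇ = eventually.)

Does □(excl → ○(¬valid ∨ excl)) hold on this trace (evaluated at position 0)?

Satisfied

excl → ○(¬valid ∨ excl) holds at every position 0..4, and those are all positions ever visited, so □(excl → ○(¬valid ∨ excl)) holds.
Positions where excl holds: 3, 4.
Check ○(¬valid ∨ excl) at each: 3→ok, 4→ok.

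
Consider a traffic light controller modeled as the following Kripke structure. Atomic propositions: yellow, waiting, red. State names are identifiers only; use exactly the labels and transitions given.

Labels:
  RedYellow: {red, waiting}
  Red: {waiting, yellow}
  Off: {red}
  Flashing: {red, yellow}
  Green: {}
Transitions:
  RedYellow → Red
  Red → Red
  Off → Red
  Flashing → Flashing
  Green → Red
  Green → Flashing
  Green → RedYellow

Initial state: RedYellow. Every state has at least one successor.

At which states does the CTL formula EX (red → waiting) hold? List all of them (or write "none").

{RedYellow, Red, Off, Green}

States satisfying red → waiting: {RedYellow, Red, Green}.
States satisfying EX (red → waiting): {RedYellow, Red, Off, Green}.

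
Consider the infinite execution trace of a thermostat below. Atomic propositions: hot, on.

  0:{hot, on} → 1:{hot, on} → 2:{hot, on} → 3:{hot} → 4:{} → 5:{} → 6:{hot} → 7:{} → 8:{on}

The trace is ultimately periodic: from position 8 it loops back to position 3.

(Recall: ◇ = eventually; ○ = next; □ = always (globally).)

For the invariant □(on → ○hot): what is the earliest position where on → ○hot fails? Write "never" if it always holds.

never

on → ○hot holds at every position 0..8, and those are all the positions the trace ever visits, so the invariant □(on → ○hot) is never violated.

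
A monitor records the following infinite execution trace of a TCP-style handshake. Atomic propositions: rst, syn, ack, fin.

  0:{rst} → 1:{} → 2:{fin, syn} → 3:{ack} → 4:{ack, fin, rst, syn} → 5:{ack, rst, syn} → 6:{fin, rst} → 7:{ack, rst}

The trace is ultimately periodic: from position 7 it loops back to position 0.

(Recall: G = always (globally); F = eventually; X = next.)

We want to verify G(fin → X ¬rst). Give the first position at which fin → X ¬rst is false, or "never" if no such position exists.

Check fin → X ¬rst at each position in order: 0 ✓, 1 ✓, 2 ✓, 3 ✓.
At position 4 the labels are {ack, fin, rst, syn} and the next position 5 has {ack, rst, syn}, so fin → X ¬rst is false there. This is the first violation.

4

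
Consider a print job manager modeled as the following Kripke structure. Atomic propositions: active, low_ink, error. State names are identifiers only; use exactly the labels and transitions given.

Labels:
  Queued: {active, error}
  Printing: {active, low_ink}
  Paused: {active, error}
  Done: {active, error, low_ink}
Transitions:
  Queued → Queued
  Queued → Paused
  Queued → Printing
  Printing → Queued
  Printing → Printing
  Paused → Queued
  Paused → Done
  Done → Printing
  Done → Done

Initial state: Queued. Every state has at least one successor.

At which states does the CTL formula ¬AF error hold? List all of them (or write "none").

States satisfying error: {Queued, Paused, Done}.
States satisfying AF error: {Queued, Paused, Done}.
States satisfying ¬AF error: {Printing}.

{Printing}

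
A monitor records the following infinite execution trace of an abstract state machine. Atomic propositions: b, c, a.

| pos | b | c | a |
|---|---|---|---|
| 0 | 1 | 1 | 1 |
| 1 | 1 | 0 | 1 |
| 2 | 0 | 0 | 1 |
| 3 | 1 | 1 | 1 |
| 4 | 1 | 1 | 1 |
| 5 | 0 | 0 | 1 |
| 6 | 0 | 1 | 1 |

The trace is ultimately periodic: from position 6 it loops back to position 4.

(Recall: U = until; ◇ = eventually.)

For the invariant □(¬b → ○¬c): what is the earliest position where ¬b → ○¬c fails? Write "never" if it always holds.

2

Check ¬b → ○¬c at each position in order: 0 ✓, 1 ✓.
At position 2 the labels are {a} and the next position 3 has {a, b, c}, so ¬b → ○¬c is false there. This is the first violation.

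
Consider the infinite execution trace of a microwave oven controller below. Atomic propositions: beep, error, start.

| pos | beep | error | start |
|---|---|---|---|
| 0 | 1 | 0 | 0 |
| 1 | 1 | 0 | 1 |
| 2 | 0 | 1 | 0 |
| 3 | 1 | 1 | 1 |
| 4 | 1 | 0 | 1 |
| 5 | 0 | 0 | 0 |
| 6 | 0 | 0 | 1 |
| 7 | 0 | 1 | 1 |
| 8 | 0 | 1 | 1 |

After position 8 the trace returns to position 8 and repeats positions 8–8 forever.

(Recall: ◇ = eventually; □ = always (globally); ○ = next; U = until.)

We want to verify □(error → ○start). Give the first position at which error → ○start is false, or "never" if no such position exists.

never

error → ○start holds at every position 0..8, and those are all the positions the trace ever visits, so the invariant □(error → ○start) is never violated.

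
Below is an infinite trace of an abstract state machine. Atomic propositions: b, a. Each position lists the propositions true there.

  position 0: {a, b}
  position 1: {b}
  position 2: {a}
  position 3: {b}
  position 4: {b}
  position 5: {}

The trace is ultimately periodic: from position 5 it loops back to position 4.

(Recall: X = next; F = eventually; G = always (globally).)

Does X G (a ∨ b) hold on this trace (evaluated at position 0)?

The position after 0 is 1; G (a ∨ b) is false there.

No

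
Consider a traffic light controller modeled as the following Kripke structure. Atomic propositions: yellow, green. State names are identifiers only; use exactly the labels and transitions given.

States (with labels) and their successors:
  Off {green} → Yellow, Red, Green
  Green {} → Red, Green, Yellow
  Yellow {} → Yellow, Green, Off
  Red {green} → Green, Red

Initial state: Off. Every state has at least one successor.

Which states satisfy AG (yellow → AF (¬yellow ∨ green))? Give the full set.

States satisfying yellow → AF (¬yellow ∨ green): {Off, Green, Yellow, Red}.
States satisfying AG (yellow → AF (¬yellow ∨ green)): {Off, Green, Yellow, Red}.

{Off, Green, Yellow, Red}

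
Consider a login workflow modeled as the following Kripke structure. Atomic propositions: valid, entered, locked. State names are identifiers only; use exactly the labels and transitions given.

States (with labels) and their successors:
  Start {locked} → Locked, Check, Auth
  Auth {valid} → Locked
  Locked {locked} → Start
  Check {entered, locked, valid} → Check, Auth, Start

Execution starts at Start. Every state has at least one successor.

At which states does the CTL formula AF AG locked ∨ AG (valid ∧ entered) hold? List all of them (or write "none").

none

States satisfying AG locked: ∅.
States satisfying AF AG locked: ∅.
States satisfying valid ∧ entered: {Check}.
States satisfying AG (valid ∧ entered): ∅.
States satisfying AF AG locked ∨ AG (valid ∧ entered): ∅.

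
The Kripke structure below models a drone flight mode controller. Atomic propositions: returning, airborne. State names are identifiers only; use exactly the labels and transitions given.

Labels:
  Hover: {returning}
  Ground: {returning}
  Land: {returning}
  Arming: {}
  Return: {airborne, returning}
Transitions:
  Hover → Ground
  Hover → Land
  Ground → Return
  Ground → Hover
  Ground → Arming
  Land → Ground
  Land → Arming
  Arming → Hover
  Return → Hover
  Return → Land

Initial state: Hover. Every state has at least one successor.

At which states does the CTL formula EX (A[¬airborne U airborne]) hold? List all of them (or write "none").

States satisfying A[¬airborne U airborne]: {Return}.
States satisfying EX (A[¬airborne U airborne]): {Ground}.

{Ground}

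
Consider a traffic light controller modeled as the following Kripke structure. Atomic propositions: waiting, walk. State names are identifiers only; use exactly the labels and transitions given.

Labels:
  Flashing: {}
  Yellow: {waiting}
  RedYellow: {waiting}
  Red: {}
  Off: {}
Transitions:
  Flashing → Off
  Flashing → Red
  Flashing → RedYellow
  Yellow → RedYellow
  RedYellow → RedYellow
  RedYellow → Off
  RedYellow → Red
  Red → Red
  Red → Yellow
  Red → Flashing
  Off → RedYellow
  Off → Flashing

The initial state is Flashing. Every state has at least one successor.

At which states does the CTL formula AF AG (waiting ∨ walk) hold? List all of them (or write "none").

States satisfying AG (waiting ∨ walk): ∅.
States satisfying AF AG (waiting ∨ walk): ∅.

none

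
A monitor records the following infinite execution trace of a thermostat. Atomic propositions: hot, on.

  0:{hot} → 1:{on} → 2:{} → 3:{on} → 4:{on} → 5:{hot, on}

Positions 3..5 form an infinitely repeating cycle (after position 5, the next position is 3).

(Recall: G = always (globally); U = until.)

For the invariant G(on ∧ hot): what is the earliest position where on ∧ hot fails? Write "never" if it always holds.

0

At position 0 the labels are {hot}, so on ∧ hot is false there. This is the first violation.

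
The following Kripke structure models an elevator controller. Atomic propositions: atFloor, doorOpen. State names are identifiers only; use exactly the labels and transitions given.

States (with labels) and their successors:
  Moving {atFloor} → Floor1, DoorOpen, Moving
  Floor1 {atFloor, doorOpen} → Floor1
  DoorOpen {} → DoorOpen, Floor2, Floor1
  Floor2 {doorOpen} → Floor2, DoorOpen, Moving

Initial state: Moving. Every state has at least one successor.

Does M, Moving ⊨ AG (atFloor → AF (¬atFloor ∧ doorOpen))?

States satisfying atFloor → AF (¬atFloor ∧ doorOpen): {DoorOpen, Floor2}.
States satisfying AG (atFloor → AF (¬atFloor ∧ doorOpen)): ∅.
Floor1 is reachable from Moving and violates atFloor → AF (¬atFloor ∧ doorOpen), so AG fails at Moving.
Moving ∉ Sat(AG (atFloor → AF (¬atFloor ∧ doorOpen))).

Violated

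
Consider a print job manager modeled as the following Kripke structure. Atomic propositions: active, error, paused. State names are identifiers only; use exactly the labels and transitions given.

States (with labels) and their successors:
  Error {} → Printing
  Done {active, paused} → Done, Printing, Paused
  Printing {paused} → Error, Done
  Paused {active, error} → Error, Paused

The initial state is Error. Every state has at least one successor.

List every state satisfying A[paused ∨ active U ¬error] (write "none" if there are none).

States satisfying paused ∨ active: {Done, Printing, Paused}.
States satisfying ¬error: {Error, Done, Printing}.
States satisfying A[paused ∨ active U ¬error]: {Error, Done, Printing}.

{Error, Done, Printing}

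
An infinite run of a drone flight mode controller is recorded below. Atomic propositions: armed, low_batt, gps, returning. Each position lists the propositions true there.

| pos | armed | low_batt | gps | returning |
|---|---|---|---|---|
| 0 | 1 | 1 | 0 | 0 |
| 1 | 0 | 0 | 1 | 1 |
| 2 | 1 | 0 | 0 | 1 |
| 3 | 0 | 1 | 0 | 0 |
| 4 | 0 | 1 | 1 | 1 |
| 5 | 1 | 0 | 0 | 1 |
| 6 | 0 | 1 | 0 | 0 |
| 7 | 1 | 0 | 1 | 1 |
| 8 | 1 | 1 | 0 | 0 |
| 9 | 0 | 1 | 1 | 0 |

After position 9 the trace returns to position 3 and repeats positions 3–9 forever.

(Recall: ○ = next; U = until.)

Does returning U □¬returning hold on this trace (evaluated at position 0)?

Walking from position 0: at position 0, □¬returning has not yet held and returning fails, so returning U □¬returning is false.

No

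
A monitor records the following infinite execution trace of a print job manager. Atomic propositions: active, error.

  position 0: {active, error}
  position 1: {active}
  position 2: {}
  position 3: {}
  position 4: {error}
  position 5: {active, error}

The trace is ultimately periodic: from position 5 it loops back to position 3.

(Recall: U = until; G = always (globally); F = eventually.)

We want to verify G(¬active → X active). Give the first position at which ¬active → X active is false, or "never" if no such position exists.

Check ¬active → X active at each position in order: 0 ✓, 1 ✓.
At position 2 the labels are {} and the next position 3 has {}, so ¬active → X active is false there. This is the first violation.

2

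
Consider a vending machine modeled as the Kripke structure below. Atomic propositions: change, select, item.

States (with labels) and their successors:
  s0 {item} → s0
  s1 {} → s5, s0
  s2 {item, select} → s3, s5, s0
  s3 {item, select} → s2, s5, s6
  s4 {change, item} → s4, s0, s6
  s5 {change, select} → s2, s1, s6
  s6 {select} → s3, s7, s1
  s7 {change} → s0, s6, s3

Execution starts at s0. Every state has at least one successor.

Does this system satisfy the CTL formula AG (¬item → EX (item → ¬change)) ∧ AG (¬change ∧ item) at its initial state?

Yes

States satisfying ¬item → EX (item → ¬change): {s0, s1, s2, s3, s4, s5, s6, s7}.
States satisfying AG (¬item → EX (item → ¬change)): {s0, s1, s2, s3, s4, s5, s6, s7}.
States satisfying ¬change ∧ item: {s0, s2, s3}.
States satisfying AG (¬change ∧ item): {s0}.
States satisfying AG (¬item → EX (item → ¬change)) ∧ AG (¬change ∧ item): {s0}.
s0 ∈ Sat(AG (¬item → EX (item → ¬change)) ∧ AG (¬change ∧ item)).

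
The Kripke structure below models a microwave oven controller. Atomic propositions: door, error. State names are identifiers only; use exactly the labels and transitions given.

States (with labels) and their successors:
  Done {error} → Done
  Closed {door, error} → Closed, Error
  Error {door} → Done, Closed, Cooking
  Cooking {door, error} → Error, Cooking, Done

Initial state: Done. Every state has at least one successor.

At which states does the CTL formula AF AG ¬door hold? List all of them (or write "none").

States satisfying AG ¬door: {Done}.
States satisfying AF AG ¬door: {Done}.

{Done}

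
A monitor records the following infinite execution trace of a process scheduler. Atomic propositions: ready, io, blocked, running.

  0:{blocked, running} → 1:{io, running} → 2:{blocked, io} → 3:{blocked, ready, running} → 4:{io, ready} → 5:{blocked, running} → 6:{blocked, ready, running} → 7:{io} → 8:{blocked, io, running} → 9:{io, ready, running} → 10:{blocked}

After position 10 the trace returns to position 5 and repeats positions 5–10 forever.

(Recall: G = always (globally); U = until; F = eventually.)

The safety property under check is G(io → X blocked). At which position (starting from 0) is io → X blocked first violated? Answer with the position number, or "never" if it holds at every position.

Check io → X blocked at each position in order: 0 ✓, 1 ✓, 2 ✓, 3 ✓, 4 ✓, 5 ✓, 6 ✓, 7 ✓.
At position 8 the labels are {blocked, io, running} and the next position 9 has {io, ready, running}, so io → X blocked is false there. This is the first violation.

8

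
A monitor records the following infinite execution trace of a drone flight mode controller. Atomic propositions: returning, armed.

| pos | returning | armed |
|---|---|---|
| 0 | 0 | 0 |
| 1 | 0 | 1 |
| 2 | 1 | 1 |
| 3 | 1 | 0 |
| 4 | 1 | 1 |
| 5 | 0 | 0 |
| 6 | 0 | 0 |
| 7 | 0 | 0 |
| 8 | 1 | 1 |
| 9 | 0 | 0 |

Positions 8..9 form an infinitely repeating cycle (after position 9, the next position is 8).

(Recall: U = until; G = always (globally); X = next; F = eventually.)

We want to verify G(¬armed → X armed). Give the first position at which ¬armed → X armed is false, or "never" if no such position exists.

Check ¬armed → X armed at each position in order: 0 ✓, 1 ✓, 2 ✓, 3 ✓, 4 ✓.
At position 5 the labels are {} and the next position 6 has {}, so ¬armed → X armed is false there. This is the first violation.

5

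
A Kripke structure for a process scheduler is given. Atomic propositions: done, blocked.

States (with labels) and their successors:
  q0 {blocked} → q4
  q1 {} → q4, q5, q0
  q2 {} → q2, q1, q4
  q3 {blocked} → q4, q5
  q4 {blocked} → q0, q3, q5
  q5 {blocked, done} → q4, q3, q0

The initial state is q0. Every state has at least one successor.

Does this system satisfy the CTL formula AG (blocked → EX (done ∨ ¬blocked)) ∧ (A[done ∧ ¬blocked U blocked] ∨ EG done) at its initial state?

Violated

States satisfying blocked → EX (done ∨ ¬blocked): {q1, q2, q3, q4}.
States satisfying AG (blocked → EX (done ∨ ¬blocked)): ∅.
States satisfying done ∧ ¬blocked: ∅.
States satisfying blocked: {q0, q3, q4, q5}.
States satisfying A[done ∧ ¬blocked U blocked]: {q0, q3, q4, q5}.
States satisfying done: {q5}.
States satisfying EG done: ∅.
States satisfying A[done ∧ ¬blocked U blocked] ∨ EG done: {q0, q3, q4, q5}.
States satisfying AG (blocked → EX (done ∨ ¬blocked)) ∧ (A[done ∧ ¬blocked U blocked] ∨ EG done): ∅.
q0 ∉ Sat(AG (blocked → EX (done ∨ ¬blocked)) ∧ (A[done ∧ ¬blocked U blocked] ∨ EG done)).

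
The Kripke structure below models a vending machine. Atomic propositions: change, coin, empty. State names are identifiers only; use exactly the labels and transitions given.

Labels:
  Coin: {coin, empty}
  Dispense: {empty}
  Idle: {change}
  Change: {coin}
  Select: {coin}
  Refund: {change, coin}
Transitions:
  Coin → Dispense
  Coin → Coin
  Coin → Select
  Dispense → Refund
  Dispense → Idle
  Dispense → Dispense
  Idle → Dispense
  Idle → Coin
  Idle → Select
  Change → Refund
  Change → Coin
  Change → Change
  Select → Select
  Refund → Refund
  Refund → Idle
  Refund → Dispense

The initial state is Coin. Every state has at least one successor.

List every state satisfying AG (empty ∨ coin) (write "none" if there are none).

States satisfying empty ∨ coin: {Coin, Dispense, Change, Select, Refund}.
States satisfying AG (empty ∨ coin): {Select}.

{Select}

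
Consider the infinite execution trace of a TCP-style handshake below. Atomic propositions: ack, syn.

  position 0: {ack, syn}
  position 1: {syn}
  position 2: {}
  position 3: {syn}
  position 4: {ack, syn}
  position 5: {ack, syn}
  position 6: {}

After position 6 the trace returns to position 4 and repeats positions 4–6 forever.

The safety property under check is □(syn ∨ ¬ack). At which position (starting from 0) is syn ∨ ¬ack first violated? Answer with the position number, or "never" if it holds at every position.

never

syn ∨ ¬ack holds at every position 0..6, and those are all the positions the trace ever visits, so the invariant □(syn ∨ ¬ack) is never violated.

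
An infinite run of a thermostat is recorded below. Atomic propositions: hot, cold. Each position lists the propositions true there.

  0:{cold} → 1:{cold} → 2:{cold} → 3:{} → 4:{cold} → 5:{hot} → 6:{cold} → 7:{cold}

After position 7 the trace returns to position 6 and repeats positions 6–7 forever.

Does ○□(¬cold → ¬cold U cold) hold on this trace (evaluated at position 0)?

The position after 0 is 1; □(¬cold → ¬cold U cold) is true there.

Yes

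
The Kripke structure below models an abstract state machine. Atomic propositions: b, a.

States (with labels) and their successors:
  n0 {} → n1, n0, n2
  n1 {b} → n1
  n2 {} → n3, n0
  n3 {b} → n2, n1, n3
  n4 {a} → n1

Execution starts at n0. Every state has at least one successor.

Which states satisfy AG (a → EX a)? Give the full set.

States satisfying a → EX a: {n0, n1, n2, n3}.
States satisfying AG (a → EX a): {n0, n1, n2, n3}.

{n0, n1, n2, n3}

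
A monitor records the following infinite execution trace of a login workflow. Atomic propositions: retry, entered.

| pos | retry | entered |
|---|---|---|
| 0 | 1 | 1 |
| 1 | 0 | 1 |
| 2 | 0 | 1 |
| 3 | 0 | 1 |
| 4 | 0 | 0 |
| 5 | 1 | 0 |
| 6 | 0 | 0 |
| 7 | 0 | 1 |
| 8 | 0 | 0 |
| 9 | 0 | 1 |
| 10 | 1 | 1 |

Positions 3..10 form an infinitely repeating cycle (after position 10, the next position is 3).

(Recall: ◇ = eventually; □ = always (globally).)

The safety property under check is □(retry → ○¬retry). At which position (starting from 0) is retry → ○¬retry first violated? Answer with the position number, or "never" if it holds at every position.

never

retry → ○¬retry holds at every position 0..10, and those are all the positions the trace ever visits, so the invariant □(retry → ○¬retry) is never violated.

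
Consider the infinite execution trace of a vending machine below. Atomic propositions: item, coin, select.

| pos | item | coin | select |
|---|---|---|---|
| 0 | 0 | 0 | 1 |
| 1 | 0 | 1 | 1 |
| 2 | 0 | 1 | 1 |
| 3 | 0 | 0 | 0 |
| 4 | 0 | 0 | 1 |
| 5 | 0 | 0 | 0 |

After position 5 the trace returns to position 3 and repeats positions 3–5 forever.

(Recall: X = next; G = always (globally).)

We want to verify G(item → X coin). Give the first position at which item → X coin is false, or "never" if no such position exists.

never

item → X coin holds at every position 0..5, and those are all the positions the trace ever visits, so the invariant G(item → X coin) is never violated.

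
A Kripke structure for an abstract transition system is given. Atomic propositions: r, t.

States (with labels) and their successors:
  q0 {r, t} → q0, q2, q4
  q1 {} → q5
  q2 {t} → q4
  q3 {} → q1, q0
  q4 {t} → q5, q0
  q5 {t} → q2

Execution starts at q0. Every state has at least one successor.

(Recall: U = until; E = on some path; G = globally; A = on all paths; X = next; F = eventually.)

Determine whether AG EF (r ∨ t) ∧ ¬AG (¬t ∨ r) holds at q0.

Holds

States satisfying EF (r ∨ t): {q0, q1, q2, q3, q4, q5}.
States satisfying AG EF (r ∨ t): {q0, q1, q2, q3, q4, q5}.
States satisfying ¬t ∨ r: {q0, q1, q3}.
States satisfying AG (¬t ∨ r): ∅.
States satisfying ¬AG (¬t ∨ r): {q0, q1, q2, q3, q4, q5}.
States satisfying AG EF (r ∨ t) ∧ ¬AG (¬t ∨ r): {q0, q1, q2, q3, q4, q5}.
q0 ∈ Sat(AG EF (r ∨ t) ∧ ¬AG (¬t ∨ r)).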